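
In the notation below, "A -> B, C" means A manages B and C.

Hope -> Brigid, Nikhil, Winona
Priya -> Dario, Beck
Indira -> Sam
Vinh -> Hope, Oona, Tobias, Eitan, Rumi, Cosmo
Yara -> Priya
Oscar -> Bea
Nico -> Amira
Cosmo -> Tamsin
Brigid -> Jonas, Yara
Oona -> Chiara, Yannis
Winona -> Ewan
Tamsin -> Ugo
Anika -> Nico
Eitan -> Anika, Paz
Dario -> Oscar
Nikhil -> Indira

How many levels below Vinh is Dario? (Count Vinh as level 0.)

5

Chain from Dario up to Vinh: Dario → Priya → Yara → Brigid → Hope → Vinh. That is 5 steps up, so Dario is 5 levels below Vinh.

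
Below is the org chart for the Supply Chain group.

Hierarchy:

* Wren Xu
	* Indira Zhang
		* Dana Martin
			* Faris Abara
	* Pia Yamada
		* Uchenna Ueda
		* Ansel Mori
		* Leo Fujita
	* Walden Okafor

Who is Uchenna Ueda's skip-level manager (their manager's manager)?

Uchenna Ueda reports to Pia Yamada, and Pia Yamada reports to Wren Xu. So Uchenna Ueda's skip-level manager is Wren Xu.

Wren Xu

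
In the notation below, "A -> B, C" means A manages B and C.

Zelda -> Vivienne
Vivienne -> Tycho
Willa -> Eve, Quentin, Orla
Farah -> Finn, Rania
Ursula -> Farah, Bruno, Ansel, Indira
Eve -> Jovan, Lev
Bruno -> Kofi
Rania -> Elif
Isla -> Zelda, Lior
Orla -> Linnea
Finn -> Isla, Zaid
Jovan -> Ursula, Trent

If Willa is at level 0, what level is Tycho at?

Chain from Tycho up to Willa: Tycho → Vivienne → Zelda → Isla → Finn → Farah → Ursula → Jovan → Eve → Willa. That is 9 steps up, so Tycho is 9 levels below Willa.

9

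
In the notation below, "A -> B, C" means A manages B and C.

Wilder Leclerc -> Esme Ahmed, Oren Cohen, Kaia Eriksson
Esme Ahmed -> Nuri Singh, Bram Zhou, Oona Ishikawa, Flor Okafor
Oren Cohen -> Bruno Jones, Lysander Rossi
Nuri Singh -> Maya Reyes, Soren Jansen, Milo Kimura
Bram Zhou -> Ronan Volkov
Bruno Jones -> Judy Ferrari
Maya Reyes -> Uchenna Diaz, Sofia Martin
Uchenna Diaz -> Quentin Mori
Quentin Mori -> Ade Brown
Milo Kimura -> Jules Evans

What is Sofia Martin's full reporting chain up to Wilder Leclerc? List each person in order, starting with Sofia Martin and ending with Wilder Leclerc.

Sofia Martin -> Maya Reyes -> Nuri Singh -> Esme Ahmed -> Wilder Leclerc

Sofia Martin reports to Maya Reyes. Maya Reyes reports to Nuri Singh. Nuri Singh reports to Esme Ahmed. Esme Ahmed reports to Wilder Leclerc. Wilder Leclerc is at the top.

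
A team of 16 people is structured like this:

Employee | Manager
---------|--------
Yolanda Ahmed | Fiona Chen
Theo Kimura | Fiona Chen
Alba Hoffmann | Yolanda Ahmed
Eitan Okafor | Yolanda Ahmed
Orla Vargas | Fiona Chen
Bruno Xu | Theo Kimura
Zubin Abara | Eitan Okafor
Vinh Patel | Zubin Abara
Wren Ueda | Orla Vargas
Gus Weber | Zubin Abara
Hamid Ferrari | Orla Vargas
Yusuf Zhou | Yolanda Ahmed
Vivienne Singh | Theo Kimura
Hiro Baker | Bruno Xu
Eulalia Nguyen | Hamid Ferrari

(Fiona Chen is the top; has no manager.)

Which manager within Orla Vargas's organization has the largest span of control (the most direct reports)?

Orla Vargas

Direct-report counts within Orla Vargas's organization: Orla Vargas has 2; Hamid Ferrari has 1. The largest is 2, held by Orla Vargas.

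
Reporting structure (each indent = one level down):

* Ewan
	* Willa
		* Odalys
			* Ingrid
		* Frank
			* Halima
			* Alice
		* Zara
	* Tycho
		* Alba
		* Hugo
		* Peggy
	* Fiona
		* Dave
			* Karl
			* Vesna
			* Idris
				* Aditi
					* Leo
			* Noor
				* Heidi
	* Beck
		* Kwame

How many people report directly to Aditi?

Aditi directly manages Leo. That is 1 direct report.

1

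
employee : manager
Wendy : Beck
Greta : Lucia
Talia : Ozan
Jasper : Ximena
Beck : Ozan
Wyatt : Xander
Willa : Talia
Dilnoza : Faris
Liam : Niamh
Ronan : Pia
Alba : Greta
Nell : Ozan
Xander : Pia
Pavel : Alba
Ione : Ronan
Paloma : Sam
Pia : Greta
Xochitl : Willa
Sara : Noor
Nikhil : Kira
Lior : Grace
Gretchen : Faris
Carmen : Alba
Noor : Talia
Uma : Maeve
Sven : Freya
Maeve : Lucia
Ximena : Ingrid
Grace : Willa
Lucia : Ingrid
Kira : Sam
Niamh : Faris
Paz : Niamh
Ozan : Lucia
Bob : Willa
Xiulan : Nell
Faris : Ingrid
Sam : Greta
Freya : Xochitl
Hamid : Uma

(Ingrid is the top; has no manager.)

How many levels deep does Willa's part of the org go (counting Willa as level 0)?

3

The longest chain under Willa runs Willa → Xochitl → Freya → Sven, which is 3 levels below Willa.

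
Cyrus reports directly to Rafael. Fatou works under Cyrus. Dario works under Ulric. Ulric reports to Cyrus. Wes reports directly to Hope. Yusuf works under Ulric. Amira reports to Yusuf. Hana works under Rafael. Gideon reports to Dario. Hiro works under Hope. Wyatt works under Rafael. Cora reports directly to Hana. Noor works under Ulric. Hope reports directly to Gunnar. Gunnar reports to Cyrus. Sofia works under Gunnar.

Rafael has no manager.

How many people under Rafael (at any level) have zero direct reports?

9

The people in Rafael's organization with no one reporting to them are Wyatt, Noor, Amira, Gideon, Fatou, Sofia, Wes, Hiro, Cora. That is 9.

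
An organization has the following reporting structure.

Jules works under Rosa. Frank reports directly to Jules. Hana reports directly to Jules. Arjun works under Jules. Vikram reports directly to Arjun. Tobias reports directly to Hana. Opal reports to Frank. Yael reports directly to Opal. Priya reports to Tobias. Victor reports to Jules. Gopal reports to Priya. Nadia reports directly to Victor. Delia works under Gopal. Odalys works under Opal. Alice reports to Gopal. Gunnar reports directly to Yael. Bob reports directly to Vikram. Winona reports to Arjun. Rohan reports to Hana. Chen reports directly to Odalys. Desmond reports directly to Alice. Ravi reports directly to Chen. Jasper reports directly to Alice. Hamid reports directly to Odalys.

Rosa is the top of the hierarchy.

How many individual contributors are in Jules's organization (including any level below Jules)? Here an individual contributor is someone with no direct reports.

The people in Jules's organization with no one reporting to them are Nadia, Winona, Bob, Rohan, Jasper, Desmond, Delia, Hamid, Ravi, Gunnar. That is 10.

10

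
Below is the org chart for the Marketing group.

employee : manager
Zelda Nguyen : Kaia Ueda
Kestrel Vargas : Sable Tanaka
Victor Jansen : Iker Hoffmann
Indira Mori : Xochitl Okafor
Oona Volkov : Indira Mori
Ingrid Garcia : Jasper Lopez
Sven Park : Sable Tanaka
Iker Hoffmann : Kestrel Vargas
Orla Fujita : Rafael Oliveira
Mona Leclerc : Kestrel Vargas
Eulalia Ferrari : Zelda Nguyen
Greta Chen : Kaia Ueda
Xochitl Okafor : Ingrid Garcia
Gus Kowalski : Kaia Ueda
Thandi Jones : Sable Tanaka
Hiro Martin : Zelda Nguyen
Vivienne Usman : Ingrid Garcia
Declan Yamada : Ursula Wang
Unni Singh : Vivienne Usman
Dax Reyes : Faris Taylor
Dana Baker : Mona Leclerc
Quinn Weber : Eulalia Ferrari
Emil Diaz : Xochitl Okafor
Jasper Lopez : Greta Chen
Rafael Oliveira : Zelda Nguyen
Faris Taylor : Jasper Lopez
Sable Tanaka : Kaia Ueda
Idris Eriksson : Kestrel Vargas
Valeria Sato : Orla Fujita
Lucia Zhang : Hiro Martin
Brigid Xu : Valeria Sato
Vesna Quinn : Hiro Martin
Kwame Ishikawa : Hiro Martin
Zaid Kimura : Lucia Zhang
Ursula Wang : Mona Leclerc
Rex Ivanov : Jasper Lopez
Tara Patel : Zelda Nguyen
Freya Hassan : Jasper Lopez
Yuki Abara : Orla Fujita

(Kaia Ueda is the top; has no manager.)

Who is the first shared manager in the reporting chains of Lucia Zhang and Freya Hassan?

Lucia Zhang's chain of managers is Hiro Martin, Zelda Nguyen, Kaia Ueda. Freya Hassan's chain of managers is Jasper Lopez, Greta Chen, Kaia Ueda. The first manager that appears in both chains is Kaia Ueda.

Kaia Ueda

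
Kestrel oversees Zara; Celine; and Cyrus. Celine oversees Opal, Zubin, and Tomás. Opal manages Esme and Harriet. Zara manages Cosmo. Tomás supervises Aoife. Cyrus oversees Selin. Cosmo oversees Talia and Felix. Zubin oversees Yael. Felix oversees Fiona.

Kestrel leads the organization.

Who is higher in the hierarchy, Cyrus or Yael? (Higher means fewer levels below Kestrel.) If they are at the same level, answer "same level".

Cyrus

Cyrus is 1 level below Kestrel; Yael is 3. Cyrus is higher.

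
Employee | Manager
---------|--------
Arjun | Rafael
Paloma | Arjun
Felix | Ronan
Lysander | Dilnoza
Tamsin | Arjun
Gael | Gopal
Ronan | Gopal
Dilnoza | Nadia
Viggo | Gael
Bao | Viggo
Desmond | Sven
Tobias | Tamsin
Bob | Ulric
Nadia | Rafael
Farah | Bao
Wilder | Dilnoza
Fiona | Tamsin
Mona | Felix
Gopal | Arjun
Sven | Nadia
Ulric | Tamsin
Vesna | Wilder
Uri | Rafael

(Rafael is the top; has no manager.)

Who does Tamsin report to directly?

Arjun

Tamsin reports directly to Arjun.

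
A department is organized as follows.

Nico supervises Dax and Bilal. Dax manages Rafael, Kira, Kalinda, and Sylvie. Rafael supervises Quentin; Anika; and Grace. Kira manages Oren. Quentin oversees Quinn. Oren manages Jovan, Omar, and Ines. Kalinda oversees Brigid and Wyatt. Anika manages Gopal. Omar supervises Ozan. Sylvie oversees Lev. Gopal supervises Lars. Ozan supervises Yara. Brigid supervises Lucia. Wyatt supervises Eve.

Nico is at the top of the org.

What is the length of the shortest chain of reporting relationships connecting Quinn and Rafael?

2

Quinn is in Rafael's organization: the chain from Quinn up to Rafael is Quinn → Quentin → Rafael, which is 2 links.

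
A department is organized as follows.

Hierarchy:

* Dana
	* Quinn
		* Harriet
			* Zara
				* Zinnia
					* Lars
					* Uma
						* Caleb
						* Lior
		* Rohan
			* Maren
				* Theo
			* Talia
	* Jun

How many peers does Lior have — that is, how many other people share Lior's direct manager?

Lior reports to Uma. Uma's other direct reports are Caleb — 1 peer.

1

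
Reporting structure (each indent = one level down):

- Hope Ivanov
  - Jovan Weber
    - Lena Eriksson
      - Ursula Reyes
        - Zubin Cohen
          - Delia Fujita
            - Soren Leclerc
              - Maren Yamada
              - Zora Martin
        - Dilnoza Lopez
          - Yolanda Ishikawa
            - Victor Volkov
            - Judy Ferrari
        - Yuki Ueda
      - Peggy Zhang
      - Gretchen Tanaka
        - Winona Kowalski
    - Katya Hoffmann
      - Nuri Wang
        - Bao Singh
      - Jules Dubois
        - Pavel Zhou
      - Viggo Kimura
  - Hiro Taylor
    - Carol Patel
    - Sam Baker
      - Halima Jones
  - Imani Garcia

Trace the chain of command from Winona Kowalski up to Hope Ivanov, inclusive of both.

Winona Kowalski -> Gretchen Tanaka -> Lena Eriksson -> Jovan Weber -> Hope Ivanov

Winona Kowalski reports to Gretchen Tanaka. Gretchen Tanaka reports to Lena Eriksson. Lena Eriksson reports to Jovan Weber. Jovan Weber reports to Hope Ivanov. Hope Ivanov is at the top.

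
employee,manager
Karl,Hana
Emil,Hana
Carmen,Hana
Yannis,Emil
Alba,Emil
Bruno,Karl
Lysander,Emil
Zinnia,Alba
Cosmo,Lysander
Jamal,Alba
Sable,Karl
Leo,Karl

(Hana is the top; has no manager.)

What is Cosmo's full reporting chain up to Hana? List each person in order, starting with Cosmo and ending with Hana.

Cosmo -> Lysander -> Emil -> Hana

Cosmo reports to Lysander. Lysander reports to Emil. Emil reports to Hana. Hana is at the top.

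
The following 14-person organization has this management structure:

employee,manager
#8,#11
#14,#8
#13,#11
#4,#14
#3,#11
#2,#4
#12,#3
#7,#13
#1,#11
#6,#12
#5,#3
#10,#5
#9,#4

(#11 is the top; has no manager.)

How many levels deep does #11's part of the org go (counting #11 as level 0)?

4

The longest chain under #11 runs #11 → #8 → #14 → #4 → #9, which is 4 levels below #11.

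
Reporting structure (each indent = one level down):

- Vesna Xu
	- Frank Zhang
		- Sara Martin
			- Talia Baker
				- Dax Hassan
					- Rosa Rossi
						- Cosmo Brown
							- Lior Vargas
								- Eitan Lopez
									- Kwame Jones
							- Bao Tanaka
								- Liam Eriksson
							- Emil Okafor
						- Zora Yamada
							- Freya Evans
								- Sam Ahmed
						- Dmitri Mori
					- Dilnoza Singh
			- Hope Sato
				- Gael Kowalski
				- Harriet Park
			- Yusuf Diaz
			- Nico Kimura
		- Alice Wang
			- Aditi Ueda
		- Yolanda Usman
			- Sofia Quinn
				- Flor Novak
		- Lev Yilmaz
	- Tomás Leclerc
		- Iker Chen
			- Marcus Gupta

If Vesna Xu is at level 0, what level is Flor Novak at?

4

Chain from Flor Novak up to Vesna Xu: Flor Novak → Sofia Quinn → Yolanda Usman → Frank Zhang → Vesna Xu. That is 4 steps up, so Flor Novak is 4 levels below Vesna Xu.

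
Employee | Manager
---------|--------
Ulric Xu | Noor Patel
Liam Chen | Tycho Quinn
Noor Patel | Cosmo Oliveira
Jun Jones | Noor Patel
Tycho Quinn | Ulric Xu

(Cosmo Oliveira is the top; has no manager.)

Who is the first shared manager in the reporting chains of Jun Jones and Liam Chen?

Jun Jones's chain of managers is Noor Patel, Cosmo Oliveira. Liam Chen's chain of managers is Tycho Quinn, Ulric Xu, Noor Patel, Cosmo Oliveira. The first manager that appears in both chains is Noor Patel.

Noor Patel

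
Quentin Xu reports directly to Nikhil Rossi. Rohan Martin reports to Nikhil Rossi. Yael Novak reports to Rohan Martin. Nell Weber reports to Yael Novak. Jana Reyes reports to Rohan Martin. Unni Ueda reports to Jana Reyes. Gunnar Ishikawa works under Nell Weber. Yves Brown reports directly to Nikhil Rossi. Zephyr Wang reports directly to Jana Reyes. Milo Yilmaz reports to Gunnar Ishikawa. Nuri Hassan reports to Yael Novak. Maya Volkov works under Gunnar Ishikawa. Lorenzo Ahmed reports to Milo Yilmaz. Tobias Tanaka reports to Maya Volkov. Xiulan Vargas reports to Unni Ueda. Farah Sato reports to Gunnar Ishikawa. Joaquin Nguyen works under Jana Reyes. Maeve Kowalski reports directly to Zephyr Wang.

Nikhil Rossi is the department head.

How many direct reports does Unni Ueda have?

Unni Ueda directly manages Xiulan Vargas. That is 1 direct report.

1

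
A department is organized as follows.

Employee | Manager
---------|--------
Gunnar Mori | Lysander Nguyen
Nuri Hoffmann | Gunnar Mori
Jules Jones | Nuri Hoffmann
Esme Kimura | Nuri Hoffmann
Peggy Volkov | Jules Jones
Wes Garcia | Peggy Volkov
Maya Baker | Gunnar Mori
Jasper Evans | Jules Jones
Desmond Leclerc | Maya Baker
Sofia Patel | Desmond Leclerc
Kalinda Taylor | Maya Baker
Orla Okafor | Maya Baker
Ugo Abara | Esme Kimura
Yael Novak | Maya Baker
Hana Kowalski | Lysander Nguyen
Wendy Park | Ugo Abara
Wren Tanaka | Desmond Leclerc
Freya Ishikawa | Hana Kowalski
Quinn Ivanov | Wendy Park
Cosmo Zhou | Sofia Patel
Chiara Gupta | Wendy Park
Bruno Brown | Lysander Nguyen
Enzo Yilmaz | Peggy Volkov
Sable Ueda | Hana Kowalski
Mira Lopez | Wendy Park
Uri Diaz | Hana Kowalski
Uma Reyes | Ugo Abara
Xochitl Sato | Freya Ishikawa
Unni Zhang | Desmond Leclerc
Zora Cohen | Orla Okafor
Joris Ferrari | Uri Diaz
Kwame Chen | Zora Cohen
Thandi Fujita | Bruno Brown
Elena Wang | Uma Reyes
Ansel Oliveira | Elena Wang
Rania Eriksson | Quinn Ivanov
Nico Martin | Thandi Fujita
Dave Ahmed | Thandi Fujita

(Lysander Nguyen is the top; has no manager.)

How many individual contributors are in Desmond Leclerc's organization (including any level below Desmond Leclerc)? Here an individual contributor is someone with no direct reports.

The people in Desmond Leclerc's organization with no one reporting to them are Unni Zhang, Wren Tanaka, Cosmo Zhou. That is 3.

3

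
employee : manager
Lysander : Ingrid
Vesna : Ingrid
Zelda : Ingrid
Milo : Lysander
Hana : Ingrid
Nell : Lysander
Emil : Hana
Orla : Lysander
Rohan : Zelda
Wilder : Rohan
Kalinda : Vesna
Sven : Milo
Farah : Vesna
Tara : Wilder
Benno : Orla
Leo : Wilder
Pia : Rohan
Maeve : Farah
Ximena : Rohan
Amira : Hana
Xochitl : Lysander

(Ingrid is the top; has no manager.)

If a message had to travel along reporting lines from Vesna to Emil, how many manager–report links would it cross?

Vesna is 1 level below Ingrid, and Emil is 2 levels below Ingrid (their lowest common manager). The shortest path runs up from Vesna to Ingrid and back down to Emil: 1 + 2 = 3 links.

3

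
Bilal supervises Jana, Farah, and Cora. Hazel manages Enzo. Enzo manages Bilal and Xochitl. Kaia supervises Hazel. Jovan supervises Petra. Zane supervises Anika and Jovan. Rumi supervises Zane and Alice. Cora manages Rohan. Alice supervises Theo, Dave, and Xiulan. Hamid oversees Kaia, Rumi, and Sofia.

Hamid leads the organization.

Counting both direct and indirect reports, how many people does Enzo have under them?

6

Enzo directly manages Bilal, Xochitl. Under Bilal: Farah, Cora, Rohan, Jana (4). Xochitl has no reports. So Enzo's organization is 2 direct reports plus everyone under them: 5 + 1 = 6.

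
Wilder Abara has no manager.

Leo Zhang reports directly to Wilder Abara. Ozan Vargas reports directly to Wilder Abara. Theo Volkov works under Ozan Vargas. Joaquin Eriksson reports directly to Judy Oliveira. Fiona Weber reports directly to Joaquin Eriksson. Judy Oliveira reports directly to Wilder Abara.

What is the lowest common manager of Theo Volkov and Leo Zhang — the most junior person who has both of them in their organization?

Wilder Abara

Theo Volkov's chain of managers is Ozan Vargas, Wilder Abara. Leo Zhang's chain of managers is Wilder Abara. The first manager that appears in both chains is Wilder Abara.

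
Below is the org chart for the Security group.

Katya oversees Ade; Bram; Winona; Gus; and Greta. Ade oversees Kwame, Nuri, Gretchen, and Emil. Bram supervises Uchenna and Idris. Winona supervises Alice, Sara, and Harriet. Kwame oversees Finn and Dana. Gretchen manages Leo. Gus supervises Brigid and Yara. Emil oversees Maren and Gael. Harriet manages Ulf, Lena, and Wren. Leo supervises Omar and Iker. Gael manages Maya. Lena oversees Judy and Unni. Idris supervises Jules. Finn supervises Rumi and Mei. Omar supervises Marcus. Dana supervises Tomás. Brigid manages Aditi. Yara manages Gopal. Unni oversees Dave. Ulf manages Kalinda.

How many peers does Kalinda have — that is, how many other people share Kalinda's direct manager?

0

Kalinda reports to Ulf, and Ulf has no other direct reports. Kalinda has 0 peers.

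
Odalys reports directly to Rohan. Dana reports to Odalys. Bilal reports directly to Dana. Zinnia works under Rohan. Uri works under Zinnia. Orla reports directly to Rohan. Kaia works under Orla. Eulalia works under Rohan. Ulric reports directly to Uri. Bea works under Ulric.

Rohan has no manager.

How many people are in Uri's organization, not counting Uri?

2

Uri directly manages Ulric. Under Ulric: Bea (1). That's 2 in total.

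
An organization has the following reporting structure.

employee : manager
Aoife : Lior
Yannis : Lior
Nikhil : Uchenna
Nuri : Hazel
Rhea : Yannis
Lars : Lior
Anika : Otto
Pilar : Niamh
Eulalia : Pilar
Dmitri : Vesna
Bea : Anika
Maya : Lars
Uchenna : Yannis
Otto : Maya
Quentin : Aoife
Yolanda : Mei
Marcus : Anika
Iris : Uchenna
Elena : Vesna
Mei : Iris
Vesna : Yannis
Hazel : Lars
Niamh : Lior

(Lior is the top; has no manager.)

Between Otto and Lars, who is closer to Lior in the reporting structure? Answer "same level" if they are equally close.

Lars

Otto is 3 levels below Lior; Lars is 1. Lars is higher.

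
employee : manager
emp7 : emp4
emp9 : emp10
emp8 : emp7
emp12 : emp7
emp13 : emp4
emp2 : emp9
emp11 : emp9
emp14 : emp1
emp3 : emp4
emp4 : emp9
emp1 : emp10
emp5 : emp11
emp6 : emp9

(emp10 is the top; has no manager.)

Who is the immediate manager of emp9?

emp9 reports directly to emp10.

emp10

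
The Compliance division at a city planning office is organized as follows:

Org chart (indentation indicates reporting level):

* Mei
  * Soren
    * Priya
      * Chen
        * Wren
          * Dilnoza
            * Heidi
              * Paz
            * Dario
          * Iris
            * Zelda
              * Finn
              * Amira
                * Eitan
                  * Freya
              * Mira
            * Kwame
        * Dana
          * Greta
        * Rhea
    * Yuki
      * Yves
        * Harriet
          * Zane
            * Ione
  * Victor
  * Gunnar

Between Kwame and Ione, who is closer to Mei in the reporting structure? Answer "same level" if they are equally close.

same level

Both Kwame and Ione are 6 levels below Mei.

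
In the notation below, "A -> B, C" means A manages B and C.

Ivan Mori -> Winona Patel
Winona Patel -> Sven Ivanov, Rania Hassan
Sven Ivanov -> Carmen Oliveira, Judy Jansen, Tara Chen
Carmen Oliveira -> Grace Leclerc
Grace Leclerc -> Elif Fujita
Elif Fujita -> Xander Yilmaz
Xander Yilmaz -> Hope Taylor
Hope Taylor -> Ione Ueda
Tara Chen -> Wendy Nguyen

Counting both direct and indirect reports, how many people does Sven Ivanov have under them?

9

Sven Ivanov directly manages Carmen Oliveira, Judy Jansen, Tara Chen. Under Carmen Oliveira: Grace Leclerc, Elif Fujita, Xander Yilmaz, Hope Taylor, Ione Ueda (5). Judy Jansen has no reports. Under Tara Chen: Wendy Nguyen (1). So Sven Ivanov's organization is 3 direct reports plus everyone under them: 6 + 1 + 2 = 9.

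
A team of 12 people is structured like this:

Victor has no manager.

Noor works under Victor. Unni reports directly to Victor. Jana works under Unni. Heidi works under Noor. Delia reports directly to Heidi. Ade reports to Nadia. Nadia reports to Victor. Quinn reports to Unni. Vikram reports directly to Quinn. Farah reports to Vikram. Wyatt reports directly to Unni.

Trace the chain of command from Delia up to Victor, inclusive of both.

Delia -> Heidi -> Noor -> Victor

Delia reports to Heidi. Heidi reports to Noor. Noor reports to Victor. Victor is at the top.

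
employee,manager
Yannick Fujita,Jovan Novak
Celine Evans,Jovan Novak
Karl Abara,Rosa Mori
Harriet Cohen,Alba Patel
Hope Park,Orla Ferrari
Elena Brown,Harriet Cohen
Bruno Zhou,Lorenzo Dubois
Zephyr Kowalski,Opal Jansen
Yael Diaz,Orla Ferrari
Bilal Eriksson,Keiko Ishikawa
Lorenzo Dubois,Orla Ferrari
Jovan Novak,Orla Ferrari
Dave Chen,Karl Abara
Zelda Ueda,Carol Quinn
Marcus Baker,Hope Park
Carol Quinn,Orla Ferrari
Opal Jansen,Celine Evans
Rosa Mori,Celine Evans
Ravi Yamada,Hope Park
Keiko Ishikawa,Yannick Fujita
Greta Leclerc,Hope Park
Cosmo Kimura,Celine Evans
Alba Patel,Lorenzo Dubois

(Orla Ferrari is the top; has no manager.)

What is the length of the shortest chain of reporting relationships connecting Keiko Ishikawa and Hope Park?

4

Keiko Ishikawa is 3 levels below Orla Ferrari, and Hope Park is 1 level below Orla Ferrari (their lowest common manager). The shortest path runs up from Keiko Ishikawa to Orla Ferrari and back down to Hope Park: 3 + 1 = 4 links.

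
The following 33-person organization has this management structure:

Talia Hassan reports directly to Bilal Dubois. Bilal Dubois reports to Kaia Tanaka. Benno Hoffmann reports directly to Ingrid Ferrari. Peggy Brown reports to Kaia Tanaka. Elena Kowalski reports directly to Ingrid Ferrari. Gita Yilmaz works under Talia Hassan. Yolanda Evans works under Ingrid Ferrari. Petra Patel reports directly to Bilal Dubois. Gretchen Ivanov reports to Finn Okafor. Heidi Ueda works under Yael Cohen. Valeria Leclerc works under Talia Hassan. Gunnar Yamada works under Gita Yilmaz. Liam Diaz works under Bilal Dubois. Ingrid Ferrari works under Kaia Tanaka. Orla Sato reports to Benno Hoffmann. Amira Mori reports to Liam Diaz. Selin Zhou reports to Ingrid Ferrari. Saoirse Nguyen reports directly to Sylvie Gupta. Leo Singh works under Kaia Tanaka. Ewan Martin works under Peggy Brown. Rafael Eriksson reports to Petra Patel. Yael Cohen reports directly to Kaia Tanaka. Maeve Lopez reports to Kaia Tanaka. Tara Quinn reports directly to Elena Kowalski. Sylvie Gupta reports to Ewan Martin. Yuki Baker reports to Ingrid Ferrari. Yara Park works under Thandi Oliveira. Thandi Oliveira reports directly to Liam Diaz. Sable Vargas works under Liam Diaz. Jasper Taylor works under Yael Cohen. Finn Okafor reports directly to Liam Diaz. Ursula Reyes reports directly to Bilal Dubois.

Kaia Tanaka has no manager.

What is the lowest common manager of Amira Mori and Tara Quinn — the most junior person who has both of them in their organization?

Kaia Tanaka

Amira Mori's chain of managers is Liam Diaz, Bilal Dubois, Kaia Tanaka. Tara Quinn's chain of managers is Elena Kowalski, Ingrid Ferrari, Kaia Tanaka. The first manager that appears in both chains is Kaia Tanaka.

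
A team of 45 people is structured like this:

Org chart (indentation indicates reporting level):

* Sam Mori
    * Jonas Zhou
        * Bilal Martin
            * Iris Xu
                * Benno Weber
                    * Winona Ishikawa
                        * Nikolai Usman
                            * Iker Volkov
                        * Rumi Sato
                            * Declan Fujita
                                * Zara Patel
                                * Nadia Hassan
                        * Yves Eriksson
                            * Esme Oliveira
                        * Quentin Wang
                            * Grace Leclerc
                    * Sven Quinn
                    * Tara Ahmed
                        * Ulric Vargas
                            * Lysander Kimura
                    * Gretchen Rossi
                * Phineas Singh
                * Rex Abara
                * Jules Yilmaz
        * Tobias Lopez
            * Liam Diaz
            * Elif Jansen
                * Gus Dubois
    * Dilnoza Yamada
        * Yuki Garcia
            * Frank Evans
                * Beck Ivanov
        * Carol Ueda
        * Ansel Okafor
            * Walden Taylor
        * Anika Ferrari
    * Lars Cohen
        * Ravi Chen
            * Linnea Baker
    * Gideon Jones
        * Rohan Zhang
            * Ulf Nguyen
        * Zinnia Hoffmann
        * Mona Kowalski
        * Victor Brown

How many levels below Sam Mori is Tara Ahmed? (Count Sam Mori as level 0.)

Chain from Tara Ahmed up to Sam Mori: Tara Ahmed → Benno Weber → Iris Xu → Bilal Martin → Jonas Zhou → Sam Mori. That is 5 steps up, so Tara Ahmed is 5 levels below Sam Mori.

5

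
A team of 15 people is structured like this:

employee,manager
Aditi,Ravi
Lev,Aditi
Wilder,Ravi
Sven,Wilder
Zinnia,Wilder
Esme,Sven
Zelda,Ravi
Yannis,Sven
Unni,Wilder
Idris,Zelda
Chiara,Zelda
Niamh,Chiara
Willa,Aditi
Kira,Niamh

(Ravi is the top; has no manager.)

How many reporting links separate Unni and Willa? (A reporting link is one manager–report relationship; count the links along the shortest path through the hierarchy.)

Unni is 2 levels below Ravi, and Willa is 2 levels below Ravi (their lowest common manager). The shortest path runs up from Unni to Ravi and back down to Willa: 2 + 2 = 4 links.

4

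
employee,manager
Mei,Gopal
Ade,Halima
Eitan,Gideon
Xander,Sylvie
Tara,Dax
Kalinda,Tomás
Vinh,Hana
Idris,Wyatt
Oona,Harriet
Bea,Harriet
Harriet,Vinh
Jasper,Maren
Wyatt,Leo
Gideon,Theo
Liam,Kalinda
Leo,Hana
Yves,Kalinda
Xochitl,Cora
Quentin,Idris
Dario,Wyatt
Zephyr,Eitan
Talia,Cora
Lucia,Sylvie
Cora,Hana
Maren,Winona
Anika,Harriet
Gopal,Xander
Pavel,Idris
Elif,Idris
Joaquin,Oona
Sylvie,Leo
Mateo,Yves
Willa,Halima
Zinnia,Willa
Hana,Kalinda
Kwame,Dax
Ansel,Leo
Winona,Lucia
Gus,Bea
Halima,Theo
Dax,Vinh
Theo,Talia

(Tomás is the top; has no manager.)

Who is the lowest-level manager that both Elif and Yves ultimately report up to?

Kalinda

Elif's chain of managers is Idris, Wyatt, Leo, Hana, Kalinda, Tomás. Yves's chain of managers is Kalinda, Tomás. The first manager that appears in both chains is Kalinda.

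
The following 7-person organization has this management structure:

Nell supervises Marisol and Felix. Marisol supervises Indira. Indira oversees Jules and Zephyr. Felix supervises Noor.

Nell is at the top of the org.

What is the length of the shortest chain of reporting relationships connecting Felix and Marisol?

2

Felix is 1 level below Nell, and Marisol is 1 level below Nell (their lowest common manager). The shortest path runs up from Felix to Nell and back down to Marisol: 1 + 1 = 2 links.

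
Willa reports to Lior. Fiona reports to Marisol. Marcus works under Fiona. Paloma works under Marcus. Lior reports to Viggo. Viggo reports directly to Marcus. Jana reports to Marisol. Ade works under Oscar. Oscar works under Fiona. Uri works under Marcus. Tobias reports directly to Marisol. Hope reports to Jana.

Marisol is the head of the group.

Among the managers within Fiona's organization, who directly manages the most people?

Direct-report counts within Fiona's organization: Fiona has 2; Oscar has 1; Marcus has 3; Viggo has 1; Lior has 1. The largest is 3, held by Marcus.

Marcus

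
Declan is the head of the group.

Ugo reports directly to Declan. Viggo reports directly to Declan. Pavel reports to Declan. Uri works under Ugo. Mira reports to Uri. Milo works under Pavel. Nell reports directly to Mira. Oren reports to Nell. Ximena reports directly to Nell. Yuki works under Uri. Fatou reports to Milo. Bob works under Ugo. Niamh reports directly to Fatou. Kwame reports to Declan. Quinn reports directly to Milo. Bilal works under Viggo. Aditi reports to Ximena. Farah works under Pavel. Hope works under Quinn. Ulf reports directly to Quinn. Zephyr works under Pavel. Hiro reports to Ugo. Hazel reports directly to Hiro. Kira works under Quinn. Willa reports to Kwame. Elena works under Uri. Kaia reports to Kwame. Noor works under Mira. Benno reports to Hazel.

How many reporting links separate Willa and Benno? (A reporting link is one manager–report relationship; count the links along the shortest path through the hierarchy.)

Willa is 2 levels below Declan, and Benno is 4 levels below Declan (their lowest common manager). The shortest path runs up from Willa to Declan and back down to Benno: 2 + 4 = 6 links.

6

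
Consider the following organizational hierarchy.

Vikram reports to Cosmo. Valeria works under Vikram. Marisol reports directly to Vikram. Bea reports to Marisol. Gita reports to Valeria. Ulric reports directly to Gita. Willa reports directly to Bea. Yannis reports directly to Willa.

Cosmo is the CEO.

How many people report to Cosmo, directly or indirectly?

8

Cosmo directly manages Vikram. Under Vikram: Marisol, Bea, Willa, Yannis, Valeria, Gita, Ulric (7). That's 8 in total.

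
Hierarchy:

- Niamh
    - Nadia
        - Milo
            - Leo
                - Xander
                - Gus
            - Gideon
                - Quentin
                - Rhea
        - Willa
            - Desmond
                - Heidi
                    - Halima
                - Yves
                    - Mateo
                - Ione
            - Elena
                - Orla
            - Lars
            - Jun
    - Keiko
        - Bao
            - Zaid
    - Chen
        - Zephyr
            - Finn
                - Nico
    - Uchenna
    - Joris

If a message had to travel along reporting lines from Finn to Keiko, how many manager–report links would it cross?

Finn is 3 levels below Niamh, and Keiko is 1 level below Niamh (their lowest common manager). The shortest path runs up from Finn to Niamh and back down to Keiko: 3 + 1 = 4 links.

4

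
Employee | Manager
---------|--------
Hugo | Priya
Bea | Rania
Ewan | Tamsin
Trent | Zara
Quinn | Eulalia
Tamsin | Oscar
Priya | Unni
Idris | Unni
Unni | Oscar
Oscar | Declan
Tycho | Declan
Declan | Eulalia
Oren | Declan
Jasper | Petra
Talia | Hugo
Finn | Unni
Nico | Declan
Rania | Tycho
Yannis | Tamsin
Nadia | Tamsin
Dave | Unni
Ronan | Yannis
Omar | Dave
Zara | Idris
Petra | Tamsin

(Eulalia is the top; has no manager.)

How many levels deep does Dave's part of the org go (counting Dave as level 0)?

The longest chain under Dave runs Dave → Omar, which is 1 level below Dave.

1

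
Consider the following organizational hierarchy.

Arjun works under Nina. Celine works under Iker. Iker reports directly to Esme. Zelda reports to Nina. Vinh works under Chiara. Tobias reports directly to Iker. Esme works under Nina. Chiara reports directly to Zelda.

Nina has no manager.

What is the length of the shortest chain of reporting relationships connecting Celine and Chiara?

5

Celine is 3 levels below Nina, and Chiara is 2 levels below Nina (their lowest common manager). The shortest path runs up from Celine to Nina and back down to Chiara: 3 + 2 = 5 links.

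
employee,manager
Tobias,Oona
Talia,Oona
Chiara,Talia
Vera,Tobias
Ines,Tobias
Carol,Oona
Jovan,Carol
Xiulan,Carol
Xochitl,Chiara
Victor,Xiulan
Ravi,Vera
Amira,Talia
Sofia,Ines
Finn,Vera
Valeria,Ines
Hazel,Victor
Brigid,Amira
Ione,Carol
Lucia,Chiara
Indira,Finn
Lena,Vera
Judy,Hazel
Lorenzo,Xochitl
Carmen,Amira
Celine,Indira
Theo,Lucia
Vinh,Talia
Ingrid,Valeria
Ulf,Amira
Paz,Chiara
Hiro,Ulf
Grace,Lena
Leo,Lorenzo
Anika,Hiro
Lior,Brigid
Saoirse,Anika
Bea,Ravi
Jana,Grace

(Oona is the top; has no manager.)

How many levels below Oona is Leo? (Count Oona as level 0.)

5

Chain from Leo up to Oona: Leo → Lorenzo → Xochitl → Chiara → Talia → Oona. That is 5 steps up, so Leo is 5 levels below Oona.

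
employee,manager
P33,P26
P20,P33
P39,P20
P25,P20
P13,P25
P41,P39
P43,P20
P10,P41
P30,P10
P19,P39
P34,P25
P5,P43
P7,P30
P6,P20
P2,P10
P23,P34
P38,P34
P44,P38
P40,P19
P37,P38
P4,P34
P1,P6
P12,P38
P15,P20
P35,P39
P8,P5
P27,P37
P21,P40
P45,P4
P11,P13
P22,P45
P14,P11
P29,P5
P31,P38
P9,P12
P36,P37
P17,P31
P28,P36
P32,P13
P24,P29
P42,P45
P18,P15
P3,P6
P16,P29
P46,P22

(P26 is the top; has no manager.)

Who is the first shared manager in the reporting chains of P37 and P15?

P20

P37's chain of managers is P38, P34, P25, P20, P33, P26. P15's chain of managers is P20, P33, P26. The first manager that appears in both chains is P20.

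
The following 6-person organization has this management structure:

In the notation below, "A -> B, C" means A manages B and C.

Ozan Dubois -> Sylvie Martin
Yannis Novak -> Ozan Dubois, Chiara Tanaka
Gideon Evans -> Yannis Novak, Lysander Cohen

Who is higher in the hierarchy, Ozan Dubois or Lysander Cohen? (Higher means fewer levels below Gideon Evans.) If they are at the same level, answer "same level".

Ozan Dubois is 2 levels below Gideon Evans; Lysander Cohen is 1. Lysander Cohen is higher.

Lysander Cohen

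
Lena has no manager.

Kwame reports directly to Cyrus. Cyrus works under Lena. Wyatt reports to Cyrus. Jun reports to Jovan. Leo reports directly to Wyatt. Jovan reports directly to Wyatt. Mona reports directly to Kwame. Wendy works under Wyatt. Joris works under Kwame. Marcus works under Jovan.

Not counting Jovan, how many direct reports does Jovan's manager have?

2

Jovan reports to Wyatt. Wyatt's other direct reports are Wendy, Leo — 2 peers.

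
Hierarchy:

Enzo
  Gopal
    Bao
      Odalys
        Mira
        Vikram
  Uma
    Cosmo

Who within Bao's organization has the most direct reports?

Direct-report counts within Bao's organization: Bao has 1; Odalys has 2. The largest is 2, held by Odalys.

Odalys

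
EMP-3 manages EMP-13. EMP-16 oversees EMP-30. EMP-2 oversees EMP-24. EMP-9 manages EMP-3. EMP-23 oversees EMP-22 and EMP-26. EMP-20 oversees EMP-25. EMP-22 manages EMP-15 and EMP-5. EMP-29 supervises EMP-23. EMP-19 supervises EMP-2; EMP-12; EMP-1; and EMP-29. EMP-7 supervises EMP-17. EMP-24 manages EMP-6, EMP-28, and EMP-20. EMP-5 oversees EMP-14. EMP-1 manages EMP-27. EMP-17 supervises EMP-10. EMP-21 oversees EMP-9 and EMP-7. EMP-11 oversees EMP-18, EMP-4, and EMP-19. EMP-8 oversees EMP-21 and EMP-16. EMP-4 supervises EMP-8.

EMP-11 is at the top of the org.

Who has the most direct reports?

EMP-19

Direct-report counts: EMP-11 has 3; EMP-4 has 1; EMP-8 has 2; EMP-16 has 1; EMP-21 has 2; EMP-9 has 1; EMP-3 has 1; EMP-7 has 1; EMP-17 has 1; EMP-19 has 4; EMP-1 has 1; EMP-29 has 1; EMP-23 has 2; EMP-22 has 2; EMP-5 has 1; EMP-2 has 1; EMP-24 has 3; EMP-20 has 1. The largest is 4, held by EMP-19.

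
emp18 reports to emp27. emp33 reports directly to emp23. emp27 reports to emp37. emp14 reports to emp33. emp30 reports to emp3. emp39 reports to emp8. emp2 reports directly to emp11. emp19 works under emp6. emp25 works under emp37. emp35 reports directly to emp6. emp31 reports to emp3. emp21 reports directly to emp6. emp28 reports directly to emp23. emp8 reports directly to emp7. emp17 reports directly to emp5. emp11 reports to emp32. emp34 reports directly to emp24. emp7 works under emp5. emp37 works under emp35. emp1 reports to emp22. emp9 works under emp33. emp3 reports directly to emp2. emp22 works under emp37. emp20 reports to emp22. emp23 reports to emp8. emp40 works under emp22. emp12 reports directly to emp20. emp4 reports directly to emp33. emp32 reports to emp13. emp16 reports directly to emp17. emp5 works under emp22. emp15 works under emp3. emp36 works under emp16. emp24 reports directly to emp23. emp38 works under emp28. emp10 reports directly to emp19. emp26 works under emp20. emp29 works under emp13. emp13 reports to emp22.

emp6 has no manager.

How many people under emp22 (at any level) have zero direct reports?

15

The people in emp22's organization with no one reporting to them are emp12, emp26, emp40, emp1, emp29, emp30, emp31, emp15, emp36, emp39, emp34, emp38, emp14, emp4, emp9. That is 15.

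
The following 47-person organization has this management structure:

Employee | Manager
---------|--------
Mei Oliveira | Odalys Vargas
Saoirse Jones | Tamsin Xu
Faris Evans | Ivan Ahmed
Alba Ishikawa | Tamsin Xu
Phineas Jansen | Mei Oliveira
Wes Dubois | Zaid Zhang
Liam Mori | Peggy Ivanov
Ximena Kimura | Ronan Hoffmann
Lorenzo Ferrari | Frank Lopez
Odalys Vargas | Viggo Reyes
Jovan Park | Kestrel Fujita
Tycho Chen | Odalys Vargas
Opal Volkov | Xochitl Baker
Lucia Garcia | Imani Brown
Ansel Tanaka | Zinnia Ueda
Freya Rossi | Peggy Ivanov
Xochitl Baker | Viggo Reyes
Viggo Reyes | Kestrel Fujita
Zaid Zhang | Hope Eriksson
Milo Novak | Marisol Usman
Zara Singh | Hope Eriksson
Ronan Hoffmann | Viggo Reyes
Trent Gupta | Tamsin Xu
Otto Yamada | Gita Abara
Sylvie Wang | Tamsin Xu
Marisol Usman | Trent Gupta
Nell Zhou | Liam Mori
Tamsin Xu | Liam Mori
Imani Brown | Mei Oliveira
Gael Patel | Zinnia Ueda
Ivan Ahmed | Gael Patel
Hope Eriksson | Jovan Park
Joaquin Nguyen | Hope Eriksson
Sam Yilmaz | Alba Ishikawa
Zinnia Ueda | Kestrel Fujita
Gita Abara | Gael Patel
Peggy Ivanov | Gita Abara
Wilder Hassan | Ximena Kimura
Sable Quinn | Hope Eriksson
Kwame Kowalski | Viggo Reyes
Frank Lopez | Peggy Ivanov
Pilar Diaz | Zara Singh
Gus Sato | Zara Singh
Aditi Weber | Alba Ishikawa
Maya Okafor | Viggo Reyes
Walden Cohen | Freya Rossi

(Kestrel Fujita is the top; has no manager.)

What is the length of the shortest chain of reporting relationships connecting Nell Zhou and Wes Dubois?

10

Nell Zhou is 6 levels below Kestrel Fujita, and Wes Dubois is 4 levels below Kestrel Fujita (their lowest common manager). The shortest path runs up from Nell Zhou to Kestrel Fujita and back down to Wes Dubois: 6 + 4 = 10 links.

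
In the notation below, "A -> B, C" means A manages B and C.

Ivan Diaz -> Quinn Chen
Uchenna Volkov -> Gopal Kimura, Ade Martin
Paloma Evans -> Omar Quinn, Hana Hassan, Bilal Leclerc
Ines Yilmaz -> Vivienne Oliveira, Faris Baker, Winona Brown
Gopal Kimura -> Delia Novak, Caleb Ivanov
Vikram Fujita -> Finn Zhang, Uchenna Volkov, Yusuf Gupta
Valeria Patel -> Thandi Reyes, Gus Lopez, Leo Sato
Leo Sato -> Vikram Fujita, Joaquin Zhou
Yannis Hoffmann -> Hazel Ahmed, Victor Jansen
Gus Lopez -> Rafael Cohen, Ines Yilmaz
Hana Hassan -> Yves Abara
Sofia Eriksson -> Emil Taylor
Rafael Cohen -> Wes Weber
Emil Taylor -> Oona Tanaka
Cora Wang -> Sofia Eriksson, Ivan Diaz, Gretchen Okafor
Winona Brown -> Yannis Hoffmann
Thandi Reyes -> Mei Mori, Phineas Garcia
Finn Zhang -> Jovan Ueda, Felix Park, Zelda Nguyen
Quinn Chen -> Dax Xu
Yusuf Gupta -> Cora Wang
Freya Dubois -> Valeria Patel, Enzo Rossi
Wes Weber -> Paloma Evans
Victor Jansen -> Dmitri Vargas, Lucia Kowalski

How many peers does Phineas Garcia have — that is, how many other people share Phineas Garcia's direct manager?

Phineas Garcia reports to Thandi Reyes. Thandi Reyes's other direct reports are Mei Mori — 1 peer.

1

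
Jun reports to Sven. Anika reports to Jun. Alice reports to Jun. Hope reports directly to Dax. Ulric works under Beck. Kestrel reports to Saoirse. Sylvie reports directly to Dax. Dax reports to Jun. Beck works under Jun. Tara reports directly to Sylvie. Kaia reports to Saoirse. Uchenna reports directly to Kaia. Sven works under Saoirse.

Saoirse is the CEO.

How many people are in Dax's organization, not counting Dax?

Dax directly manages Sylvie, Hope. Under Sylvie: Tara (1). Hope has no reports. So Dax's organization is 2 direct reports plus everyone under them: 2 + 1 = 3.

3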